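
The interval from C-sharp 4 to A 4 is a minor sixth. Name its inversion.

Inverted interval numbers add to nine, so a sixth pairs with a third (6 + 3 = 9).
And minor becomes major under inversion, so we get a major third.

major 3rd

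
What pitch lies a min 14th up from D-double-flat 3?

Seven letters up from D (plus an octave) reaches C.
Moving 22 semitones up from Dbb3 (the size of a minor fourteenth) reaches Cbb5.

C-double-flat 5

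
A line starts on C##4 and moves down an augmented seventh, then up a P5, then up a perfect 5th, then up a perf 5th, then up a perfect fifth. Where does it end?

C##4 down an augmented seventh → D3 (12 semitones).
A perfect fifth up from D3 is A3.
Up a perfect fifth from A3: E4 (7 semitones up).
Up a perfect fifth from E4: B4 (7 semitones up).
Up a perfect fifth from B4: F#5 (7 semitones up).

F#5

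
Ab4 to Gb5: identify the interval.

A to G spans seven letter names (A-B-C-D-E-F-G) — that makes it a seventh of some quality.
A major seventh would be 11 semitones, but Ab4 to Gb5 is 10 — one semitone narrower, making it a minor seventh.

minor seventh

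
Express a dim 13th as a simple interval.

diminished sixth

Subtracting seven from the interval number removes an octave: 13 − 7 = 6.
That makes a diminished thirteenth a compound diminished sixth — an octave plus a diminished sixth.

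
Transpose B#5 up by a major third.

D##6

Three letter names up from B: D.
A major third spans 4 semitones, so from B#5 the target pitch is D##6.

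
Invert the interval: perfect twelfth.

perfect fourth

First reduce the compound perfect twelfth to its simple form, a perfect fifth.
Inverted interval numbers add to nine, so a fifth pairs with a fourth (5 + 4 = 9).
And perfect stays perfect under inversion, so we get a perfect fourth.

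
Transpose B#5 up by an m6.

G#6

Six letter names up from B: G.
A minor sixth is 8 semitones; 8 semitones up from B#5 gives G#6.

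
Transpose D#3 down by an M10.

Three letters down from D (plus an octave) reaches B.
A major tenth is 16 semitones; 16 semitones down from D#3 gives B1.

B1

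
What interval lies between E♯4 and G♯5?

minor tenth

E to G spans three letter names (E-F-G), plus an octave: a tenth.
E#4 to G#5 is 15 semitones, a half step short of the major tenth (16), so this is minor.
(Equivalently, a compound minor third: a minor third plus an octave.)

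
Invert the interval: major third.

m6

The rule of nine gives the new number: 9 − 3 = 6, so a third becomes a sixth.
And major becomes minor under inversion, so we get a minor sixth.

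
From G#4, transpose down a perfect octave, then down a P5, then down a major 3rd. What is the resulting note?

A perfect octave down from G#4 is G#3.
G#3 down a perfect fifth → C#3 (7 semitones).
Down a major third from C#3: A2 (4 semitones down).

A2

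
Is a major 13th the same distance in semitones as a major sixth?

A major thirteenth spans 21 semitones; a major sixth spans 9 semitones. They differ by 12.

No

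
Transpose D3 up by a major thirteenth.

Six letters up from D (plus an octave) reaches B.
A major thirteenth spans 21 semitones, so from D3 the target pitch is B4.

B4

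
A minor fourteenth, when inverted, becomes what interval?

First reduce the compound minor fourteenth to its simple form, a minor seventh.
Inverted interval numbers add to nine, so a seventh pairs with a second (7 + 2 = 9).
And minor becomes major under inversion, so we get a major second.

major second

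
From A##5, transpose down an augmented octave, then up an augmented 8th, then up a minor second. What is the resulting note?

B#5

Down an augmented octave from A##5: A#4 (13 semitones down).
Up an augmented octave from A#4: A##5 (13 semitones up).
A minor second up from A##5 is B#5.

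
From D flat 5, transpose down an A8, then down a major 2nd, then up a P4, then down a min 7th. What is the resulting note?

G double-flat 3

Db5 down an augmented octave → Dbb4 (13 semitones).
Down a major second from Dbb4: Cbb4 (2 semitones down).
Cbb4 up a perfect fourth → Fbb4 (5 semitones).
A minor seventh down from Fbb4 is Gbb3.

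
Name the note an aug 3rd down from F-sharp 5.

Three letter names down from F: D.
An augmented third spans 5 semitones, so from F#5 the target pitch is Db5.

D-flat 5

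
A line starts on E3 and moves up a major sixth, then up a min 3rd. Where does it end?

E4

Up a major sixth from E3: C#4 (9 semitones up).
Up a minor third from C#4: E4 (3 semitones up).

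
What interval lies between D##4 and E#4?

D to E spans two letter names (D-E), so the interval is some kind of second.
A major second would be 2 semitones, but D##4 to E#4 is 1 — one semitone narrower, making it a minor second.

minor second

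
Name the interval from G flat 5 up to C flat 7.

G to C spans four letter names (G-A-B-C), plus an octave, so the interval is some kind of eleventh.
Counting semitones, Gb5→Cb7 is 17, which is the perfect eleventh.
(Equivalently, a compound perfect fourth: a perfect fourth plus an octave.)

perfect 11th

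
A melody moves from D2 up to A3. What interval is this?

D to A spans five letter names (D-E-F-G-A), plus an octave — that makes it a twelfth of some quality.
D2 to A3 is 19 semitones, matching the perfect twelfth exactly, so the quality is perfect.
(Equivalently, a compound perfect fifth: a perfect fifth plus an octave.)

perfect 12th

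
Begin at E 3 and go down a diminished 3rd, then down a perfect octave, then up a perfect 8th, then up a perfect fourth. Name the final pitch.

F double-sharp 3

A diminished third down from E3 is C##3.
C##3 down a perfect octave → C##2 (12 semitones).
Up a perfect octave from C##2: C##3 (12 semitones up).
C##3 up a perfect fourth → F##3 (5 semitones).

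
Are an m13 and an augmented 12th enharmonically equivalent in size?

Both span 20 semitones: a minor thirteenth and an augmented twelfth are the same chromatic distance.

Yes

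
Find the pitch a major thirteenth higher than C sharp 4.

Counting six letter names plus an octave up from C lands on A.
A major thirteenth is 21 semitones; 21 semitones up from C#4 gives A#5.

A sharp 5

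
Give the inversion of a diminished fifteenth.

First reduce the compound diminished fifteenth to its simple form, a diminished octave.
The rule of nine gives the new number: 9 − 8 = 1, so an octave becomes a unison.
And diminished becomes augmented under inversion, so we get an augmented unison.

augmented unison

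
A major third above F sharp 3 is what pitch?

A sharp 3

Counting three letter names up from F lands on A.
A major third spans 4 semitones, so from F#3 the target pitch is A#3.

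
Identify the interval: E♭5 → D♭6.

m7

E to D spans seven letter names (E-F-G-A-B-C-D) — that makes it a seventh of some quality.
At 10 semitones, Eb5→Db6 falls one short of a major seventh: minor.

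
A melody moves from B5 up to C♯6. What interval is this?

major second

B to C spans two letter names (B-C), so the interval is some kind of second.
The major second spans 2 semitones, and B5 to C#6 is exactly 2 semitones — so this is a major second.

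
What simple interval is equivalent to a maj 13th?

M6

Take out an octave (7 from the number): 13 − 7 = 6.
Quality carries through unchanged, so the simple form is a major sixth.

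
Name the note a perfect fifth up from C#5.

G#5

The fifth takes the letter from C up to G.
A perfect fifth spans 7 semitones, so from C#5 the target pitch is G#5.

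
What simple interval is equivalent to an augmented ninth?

Subtracting seven from the interval number removes an octave: 9 − 7 = 2.
Quality carries through unchanged, so the simple form is an augmented second.

A2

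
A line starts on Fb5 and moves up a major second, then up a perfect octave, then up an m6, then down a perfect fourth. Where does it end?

Bbb6

Fb5 up a major second → Gb5 (2 semitones).
A perfect octave up from Gb5 is Gb6.
Gb6 up a minor sixth → Ebb7 (8 semitones).
A perfect fourth down from Ebb7 is Bbb6.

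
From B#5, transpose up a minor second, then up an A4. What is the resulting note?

A minor second up from B#5 is C#6.
C#6 up an augmented fourth → F##6 (6 semitones).

F##6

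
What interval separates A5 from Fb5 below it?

augmented 3rd

Descending from A5 to Fb5 is the same interval as ascending Fb5 to A5.
F to A spans three letter names (F-G-A) — that makes it a third of some quality.
The major third is 4 semitones; here we have 5, one semitone wider: augmented.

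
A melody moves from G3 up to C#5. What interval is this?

G to C spans four letter names (G-A-B-C), plus an octave — that makes it an eleventh of some quality.
G3 to C#5 spans 18 semitones — one semitone wider than the perfect eleventh (17) — giving an augmented eleventh.
(Equivalently, a compound augmented fourth: an augmented fourth plus an octave.)

augmented 11th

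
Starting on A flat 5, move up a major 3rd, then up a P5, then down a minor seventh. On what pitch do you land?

A 5

Ab5 up a major third → C6 (4 semitones).
Up a perfect fifth from C6: G6 (7 semitones up).
A minor seventh down from G6 is A5.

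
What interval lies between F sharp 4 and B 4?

F to B spans four letter names (F-G-A-B), so the interval is some kind of fourth.
Counting semitones, F#4→B4 is 5, which is the perfect fourth.

perfect fourth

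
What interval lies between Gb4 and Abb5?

m9

G to A spans two letter names (G-A), plus an octave — that makes it a ninth of some quality.
At 13 semitones, Gb4→Abb5 falls one short of a major ninth: minor.
(Equivalently, a compound minor second: a minor second plus an octave.)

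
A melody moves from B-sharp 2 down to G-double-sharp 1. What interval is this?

Descending from B#2 to G##1 is the same interval as ascending G##1 to B#2.
G to B spans three letter names (G-A-B), plus an octave, so the interval is some kind of tenth.
A major tenth would be 16 semitones, but G##1 to B#2 is 15 — one semitone narrower, making it a minor tenth.
(Equivalently, a compound minor third: a minor third plus an octave.)

minor 10th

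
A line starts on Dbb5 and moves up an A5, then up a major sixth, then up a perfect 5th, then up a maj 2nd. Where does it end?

Up an augmented fifth from Dbb5: Ab5 (8 semitones up).
A major sixth up from Ab5 is F6.
A perfect fifth up from F6 is C7.
C7 up a major second → D7 (2 semitones).

D7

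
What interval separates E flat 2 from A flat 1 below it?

perfect fifth

Descending from Eb2 to Ab1 is the same interval as ascending Ab1 to Eb2.
A to E spans five letter names (A-B-C-D-E) — that makes it a fifth of some quality.
Ab1 to Eb2 is 7 semitones, matching the perfect fifth exactly, so the quality is perfect.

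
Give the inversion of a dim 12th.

First reduce the compound diminished twelfth to its simple form, a diminished fifth.
Interval numbers invert to sum to nine: 5 + 4 = 9, so a fifth inverts to a fourth.
The quality also flips — diminished becomes augmented — giving an augmented fourth.

augmented 4th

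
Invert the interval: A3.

d6

Inverted interval numbers add to nine, so a third pairs with a sixth (3 + 6 = 9).
Quality inverts too: augmented becomes diminished. That makes the inversion a diminished sixth.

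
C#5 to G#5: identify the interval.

C to G spans five letter names (C-D-E-F-G) — that makes it a fifth of some quality.
C#5 to G#5 is 7 semitones, matching the perfect fifth exactly, so the quality is perfect.

perfect fifth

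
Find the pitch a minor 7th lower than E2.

F#1

The seventh takes the letter from E down to F.
A minor seventh spans 10 semitones, so from E2 the target pitch is F#1.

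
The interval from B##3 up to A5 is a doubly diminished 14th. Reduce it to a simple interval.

doubly diminished 7th

Each octave removed subtracts seven from the number: 14 − 7 = 7.
Quality carries through unchanged, so the simple form is a doubly diminished seventh.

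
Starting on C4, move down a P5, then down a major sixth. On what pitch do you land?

Ab2

A perfect fifth down from C4 is F3.
F3 down a major sixth → Ab2 (9 semitones).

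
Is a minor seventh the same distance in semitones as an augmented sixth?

Yes

A minor seventh spans 10 semitones, and an augmented sixth also spans 10 semitones — they're enharmonic.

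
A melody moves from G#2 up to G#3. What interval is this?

perfect octave

G to G is the same letter name, plus an octave, so the interval is some kind of octave.
G#2 to G#3 is 12 semitones, matching the perfect octave exactly, so the quality is perfect.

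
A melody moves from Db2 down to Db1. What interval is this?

perfect octave

Descending from Db2 to Db1 is the same interval as ascending Db1 to Db2.
D to D is the same letter name, plus an octave, so the interval is some kind of octave.
The perfect octave spans 12 semitones, and Db1 to Db2 is exactly 12 semitones — so this is a perfect octave.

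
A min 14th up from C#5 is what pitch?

B6

Seven letters up from C (plus an octave) reaches B.
A minor fourteenth spans 22 semitones, so from C#5 the target pitch is B6.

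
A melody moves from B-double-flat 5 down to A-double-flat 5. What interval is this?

Descending from Bbb5 to Abb5 is the same interval as ascending Abb5 to Bbb5.
A to B spans two letter names (A-B): a second.
The major second spans 2 semitones, and Abb5 to Bbb5 is exactly 2 semitones — so this is a major second.

major second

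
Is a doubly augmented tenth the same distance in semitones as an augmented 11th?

Yes

Both span 18 semitones: a doubly augmented tenth and an augmented eleventh are the same chromatic distance.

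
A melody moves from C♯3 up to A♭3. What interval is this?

diminished sixth

C to A spans six letter names (C-D-E-F-G-A), so the interval is some kind of sixth.
The major sixth is 9 semitones; here we have 7, two semitones narrower: diminished.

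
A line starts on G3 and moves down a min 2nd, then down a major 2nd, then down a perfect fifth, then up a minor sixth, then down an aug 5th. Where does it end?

Bbb2

Down a minor second from G3: F#3 (1 semitone down).
F#3 down a major second → E3 (2 semitones).
Down a perfect fifth from E3: A2 (7 semitones down).
A minor sixth up from A2 is F3.
An augmented fifth down from F3 is Bbb2.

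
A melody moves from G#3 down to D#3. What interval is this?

perfect 4th

Descending from G#3 to D#3 is the same interval as ascending D#3 to G#3.
D to G spans four letter names (D-E-F-G) — that makes it a fourth of some quality.
Counting semitones, D#3→G#3 is 5, which is the perfect fourth.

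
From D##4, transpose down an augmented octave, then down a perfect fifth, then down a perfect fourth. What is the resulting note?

An augmented octave down from D##4 is D#3.
Down a perfect fifth from D#3: G#2 (7 semitones down).
Down a perfect fourth from G#2: D#2 (5 semitones down).

D#2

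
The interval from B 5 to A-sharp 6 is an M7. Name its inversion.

minor second

Inverted interval numbers add to nine, so a seventh pairs with a second (7 + 2 = 9).
The quality also flips — major becomes minor — giving a minor second.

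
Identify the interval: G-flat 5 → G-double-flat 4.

Descending from Gb5 to Gbb4 is the same interval as ascending Gbb4 to Gb5.
G to G is the same letter name, plus an octave: an octave.
The perfect octave is 12 semitones; here we have 13, one semitone wider: augmented.

augmented octave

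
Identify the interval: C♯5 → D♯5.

C to D spans two letter names (C-D): a second.
C#5 to D#5 is 2 semitones, matching the major second exactly, so the quality is major.

major second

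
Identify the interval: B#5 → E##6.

B to E spans four letter names (B-C-D-E), so the interval is some kind of fourth.
B#5 to E##6 spans 6 semitones — one semitone wider than the perfect fourth (5) — giving an augmented fourth.

augmented 4th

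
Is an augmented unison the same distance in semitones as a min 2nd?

An augmented unison spans 1 semitone, and a minor second also spans 1 semitone — they're enharmonic.

Yes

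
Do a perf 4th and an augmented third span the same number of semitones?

Yes

A perfect fourth spans 5 semitones, and an augmented third also spans 5 semitones — they're enharmonic.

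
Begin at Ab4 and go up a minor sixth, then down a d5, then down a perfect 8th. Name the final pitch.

Bb3

A minor sixth up from Ab4 is Fb5.
Down a diminished fifth from Fb5: Bb4 (6 semitones down).
Bb4 down a perfect octave → Bb3 (12 semitones).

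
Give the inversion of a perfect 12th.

First reduce the compound perfect twelfth to its simple form, a perfect fifth.
Inverted interval numbers add to nine, so a fifth pairs with a fourth (5 + 4 = 9).
The quality also flips — perfect stays perfect — giving a perfect fourth.

P4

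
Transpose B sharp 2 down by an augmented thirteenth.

D 1

The thirteenth's letter: B down six letter names plus an octave → D.
Moving 22 semitones down from B#2 (the size of an augmented thirteenth) reaches D1.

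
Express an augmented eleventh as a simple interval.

augmented 4th

Take out an octave (7 from the number): 11 − 7 = 4.
That makes an augmented eleventh a compound augmented fourth — an octave plus an augmented fourth.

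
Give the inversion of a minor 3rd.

Inverted interval numbers add to nine, so a third pairs with a sixth (3 + 6 = 9).
And minor becomes major under inversion, so we get a major sixth.

major sixth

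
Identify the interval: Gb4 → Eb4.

Descending from Gb4 to Eb4 is the same interval as ascending Eb4 to Gb4.
E to G spans three letter names (E-F-G), so the interval is some kind of third.
At 3 semitones, Eb4→Gb4 falls one short of a major third: minor.

m3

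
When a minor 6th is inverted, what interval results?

The rule of nine gives the new number: 9 − 6 = 3, so a sixth becomes a third.
The quality also flips — minor becomes major — giving a major third.

M3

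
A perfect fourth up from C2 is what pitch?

Four letter names up from C: F.
A perfect fourth spans 5 semitones, so from C2 the target pitch is F2.

F2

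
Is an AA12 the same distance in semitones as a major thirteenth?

Yes

Both span 21 semitones: a doubly augmented twelfth and a major thirteenth are the same chromatic distance.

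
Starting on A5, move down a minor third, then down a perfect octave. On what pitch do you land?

F#4

Down a minor third from A5: F#5 (3 semitones down).
Down a perfect octave from F#5: F#4 (12 semitones down).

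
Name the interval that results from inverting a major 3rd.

Interval numbers invert to sum to nine: 3 + 6 = 9, so a third inverts to a sixth.
And major becomes minor under inversion, so we get a minor sixth.

m6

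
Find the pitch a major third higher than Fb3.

Three letter names up from F: A.
Moving 4 semitones up from Fb3 (the size of a major third) reaches Ab3.

Ab3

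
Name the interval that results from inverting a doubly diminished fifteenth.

First reduce the compound doubly diminished fifteenth to its simple form, a doubly diminished octave.
Interval numbers invert to sum to nine: 8 + 1 = 9, so an octave inverts to a unison.
Quality inverts too: doubly diminished becomes doubly augmented. That makes the inversion a doubly augmented unison.

doubly augmented unison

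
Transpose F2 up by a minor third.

Ab2

The third takes the letter from F up to A.
Moving 3 semitones up from F2 (the size of a minor third) reaches Ab2.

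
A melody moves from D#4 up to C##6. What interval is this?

D to C spans seven letter names (D-E-F-G-A-B-C), plus an octave: a fourteenth.
The major fourteenth spans 23 semitones, and D#4 to C##6 is exactly 23 semitones — so this is a major fourteenth.
(Equivalently, a compound major seventh: a major seventh plus an octave.)

major fourteenth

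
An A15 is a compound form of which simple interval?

Each octave removed subtracts seven from the number: 15 − 7 = 8.
Quality carries through unchanged, so the simple form is an augmented octave.

A8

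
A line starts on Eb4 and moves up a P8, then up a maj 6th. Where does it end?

C6

A perfect octave up from Eb4 is Eb5.
A major sixth up from Eb5 is C6.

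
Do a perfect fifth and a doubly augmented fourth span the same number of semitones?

Yes

Both span 7 semitones: a perfect fifth and a doubly augmented fourth are the same chromatic distance.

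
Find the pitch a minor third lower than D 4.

B 3

Counting three letter names down from D lands on B.
A minor third is 3 semitones; 3 semitones down from D4 gives B3.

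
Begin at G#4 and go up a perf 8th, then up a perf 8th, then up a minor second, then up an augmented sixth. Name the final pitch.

F##7

G#4 up a perfect octave → G#5 (12 semitones).
Up a perfect octave from G#5: G#6 (12 semitones up).
A minor second up from G#6 is A6.
A6 up an augmented sixth → F##7 (10 semitones).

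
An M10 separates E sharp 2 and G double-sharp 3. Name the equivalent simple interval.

major third

Subtracting seven from the interval number removes an octave: 10 − 7 = 3.
Quality carries through unchanged, so the simple form is a major third.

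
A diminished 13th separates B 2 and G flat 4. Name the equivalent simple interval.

diminished sixth

Take out an octave (7 from the number): 13 − 7 = 6.
So a diminished thirteenth is an octave plus a diminished sixth. The quality is unchanged.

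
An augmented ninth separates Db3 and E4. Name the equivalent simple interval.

Subtracting seven from the interval number removes an octave: 9 − 7 = 2.
That makes an augmented ninth a compound augmented second — an octave plus an augmented second.

augmented second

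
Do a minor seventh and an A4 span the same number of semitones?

A minor seventh is 10 semitones but an augmented fourth is 6 semitones — different sizes.

No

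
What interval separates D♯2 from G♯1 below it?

Descending from D#2 to G#1 is the same interval as ascending G#1 to D#2.
G to D spans five letter names (G-A-B-C-D): a fifth.
G#1 to D#2 is 7 semitones, matching the perfect fifth exactly, so the quality is perfect.

perfect fifth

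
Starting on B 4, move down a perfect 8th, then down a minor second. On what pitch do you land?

A sharp 3

Down a perfect octave from B4: B3 (12 semitones down).
B3 down a minor second → A#3 (1 semitone).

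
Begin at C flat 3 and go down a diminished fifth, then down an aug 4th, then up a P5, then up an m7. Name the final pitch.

A diminished fifth down from Cb3 is F2.
F2 down an augmented fourth → Cb2 (6 semitones).
Up a perfect fifth from Cb2: Gb2 (7 semitones up).
Gb2 up a minor seventh → Fb3 (10 semitones).

F flat 3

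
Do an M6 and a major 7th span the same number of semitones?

No

9 semitones (major sixth) vs 11 semitones (major seventh): not equal.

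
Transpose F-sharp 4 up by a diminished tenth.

A-flat 5

Three letters up from F (plus an octave) reaches A.
Moving 14 semitones up from F#4 (the size of a diminished tenth) reaches Ab5.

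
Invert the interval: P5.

perfect fourth

Interval numbers invert to sum to nine: 5 + 4 = 9, so a fifth inverts to a fourth.
Quality inverts too: perfect stays perfect. That makes the inversion a perfect fourth.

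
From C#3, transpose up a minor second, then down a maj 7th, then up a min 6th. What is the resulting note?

C#3 up a minor second → D3 (1 semitone).
D3 down a major seventh → Eb2 (11 semitones).
Up a minor sixth from Eb2: Cb3 (8 semitones up).

Cb3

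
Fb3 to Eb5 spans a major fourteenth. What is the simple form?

Take out an octave (7 from the number): 14 − 7 = 7.
So a major fourteenth is an octave plus a major seventh. The quality is unchanged.

major 7th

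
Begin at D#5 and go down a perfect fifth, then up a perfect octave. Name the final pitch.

A perfect fifth down from D#5 is G#4.
A perfect octave up from G#4 is G#5.

G#5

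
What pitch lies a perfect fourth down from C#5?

Four letter names down from C: G.
Moving 5 semitones down from C#5 (the size of a perfect fourth) reaches G#4.

G#4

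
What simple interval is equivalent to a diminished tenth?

diminished third

Subtracting seven from the interval number removes an octave: 10 − 7 = 3.
So a diminished tenth is an octave plus a diminished third. The quality is unchanged.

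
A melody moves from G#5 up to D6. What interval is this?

d5

G to D spans five letter names (G-A-B-C-D): a fifth.
The perfect fifth is 7 semitones; here we have 6, one semitone narrower: diminished.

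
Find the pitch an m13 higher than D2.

Bb3

Six letters up from D (plus an octave) reaches B.
Moving 20 semitones up from D2 (the size of a minor thirteenth) reaches Bb3.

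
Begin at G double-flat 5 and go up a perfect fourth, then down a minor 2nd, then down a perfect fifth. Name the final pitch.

E double-flat 5

Gbb5 up a perfect fourth → Cbb6 (5 semitones).
A minor second down from Cbb6 is Bbb5.
Bbb5 down a perfect fifth → Ebb5 (7 semitones).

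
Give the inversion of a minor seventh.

major second

Interval numbers invert to sum to nine: 7 + 2 = 9, so a seventh inverts to a second.
And minor becomes major under inversion, so we get a major second.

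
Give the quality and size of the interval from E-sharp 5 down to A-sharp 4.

Descending from E#5 to A#4 is the same interval as ascending A#4 to E#5.
A to E spans five letter names (A-B-C-D-E): a fifth.
Counting semitones, A#4→E#5 is 7, which is the perfect fifth.

perfect 5th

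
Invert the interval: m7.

Interval numbers invert to sum to nine: 7 + 2 = 9, so a seventh inverts to a second.
Quality inverts too: minor becomes major. That makes the inversion a major second.

M2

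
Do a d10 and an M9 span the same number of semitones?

A diminished tenth spans 14 semitones, and a major ninth also spans 14 semitones — they're enharmonic.

Yes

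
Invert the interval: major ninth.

First reduce the compound major ninth to its simple form, a major second.
Interval numbers invert to sum to nine: 2 + 7 = 9, so a second inverts to a seventh.
The quality also flips — major becomes minor — giving a minor seventh.

minor 7th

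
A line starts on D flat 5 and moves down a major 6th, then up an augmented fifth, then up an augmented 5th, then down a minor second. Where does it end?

F double-sharp 5

A major sixth down from Db5 is Fb4.
Up an augmented fifth from Fb4: C5 (8 semitones up).
Up an augmented fifth from C5: G#5 (8 semitones up).
A minor second down from G#5 is F##5.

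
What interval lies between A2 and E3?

perfect fifth

A to E spans five letter names (A-B-C-D-E): a fifth.
The perfect fifth spans 7 semitones, and A2 to E3 is exactly 7 semitones — so this is a perfect fifth.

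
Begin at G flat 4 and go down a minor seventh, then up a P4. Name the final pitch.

Gb4 down a minor seventh → Ab3 (10 semitones).
Ab3 up a perfect fourth → Db4 (5 semitones).

D flat 4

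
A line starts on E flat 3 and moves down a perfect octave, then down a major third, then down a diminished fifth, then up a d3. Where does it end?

A double-flat 1

Down a perfect octave from Eb3: Eb2 (12 semitones down).
Eb2 down a major third → Cb2 (4 semitones).
Down a diminished fifth from Cb2: F1 (6 semitones down).
A diminished third up from F1 is Abb1.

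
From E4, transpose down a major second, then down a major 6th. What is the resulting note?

A major second down from E4 is D4.
D4 down a major sixth → F3 (9 semitones).

F3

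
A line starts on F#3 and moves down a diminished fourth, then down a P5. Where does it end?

F#3 down a diminished fourth → C##3 (4 semitones).
C##3 down a perfect fifth → F##2 (7 semitones).

F##2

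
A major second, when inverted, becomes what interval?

minor 7th

The rule of nine gives the new number: 9 − 2 = 7, so a second becomes a seventh.
Quality inverts too: major becomes minor. That makes the inversion a minor seventh.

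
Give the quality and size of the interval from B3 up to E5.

perfect 11th

B to E spans four letter names (B-C-D-E), plus an octave — that makes it an eleventh of some quality.
Counting semitones, B3→E5 is 17, which is the perfect eleventh.
(Equivalently, a compound perfect fourth: a perfect fourth plus an octave.)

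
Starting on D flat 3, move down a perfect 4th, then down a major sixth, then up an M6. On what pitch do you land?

A flat 2

Down a perfect fourth from Db3: Ab2 (5 semitones down).
Ab2 down a major sixth → Cb2 (9 semitones).
Up a major sixth from Cb2: Ab2 (9 semitones up).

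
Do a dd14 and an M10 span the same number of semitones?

A doubly diminished fourteenth spans 20 semitones; a major tenth spans 16 semitones. They differ by 4.

No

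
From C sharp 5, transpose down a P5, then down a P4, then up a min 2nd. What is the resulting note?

A perfect fifth down from C#5 is F#4.
A perfect fourth down from F#4 is C#4.
Up a minor second from C#4: D4 (1 semitone up).

D 4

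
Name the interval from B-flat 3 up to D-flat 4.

minor third

B to D spans three letter names (B-C-D): a third.
At 3 semitones, Bb3→Db4 falls one short of a major third: minor.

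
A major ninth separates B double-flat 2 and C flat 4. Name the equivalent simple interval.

M2

Each octave removed subtracts seven from the number: 9 − 7 = 2.
Quality carries through unchanged, so the simple form is a major second.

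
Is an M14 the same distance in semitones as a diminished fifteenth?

A major fourteenth spans 23 semitones, and a diminished fifteenth also spans 23 semitones — they're enharmonic.

Yes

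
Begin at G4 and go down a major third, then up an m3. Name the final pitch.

Gb4

A major third down from G4 is Eb4.
Eb4 up a minor third → Gb4 (3 semitones).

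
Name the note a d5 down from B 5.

E-sharp 5

Five letter names down from B: E.
A diminished fifth spans 6 semitones, so from B5 the target pitch is E#5.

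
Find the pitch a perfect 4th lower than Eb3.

Bb2

Counting four letter names down from E lands on B.
A perfect fourth spans 5 semitones, so from Eb3 the target pitch is Bb2.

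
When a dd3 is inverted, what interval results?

doubly augmented sixth

The rule of nine gives the new number: 9 − 3 = 6, so a third becomes a sixth.
The quality also flips — doubly diminished becomes doubly augmented — giving a doubly augmented sixth.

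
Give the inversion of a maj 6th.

The rule of nine gives the new number: 9 − 6 = 3, so a sixth becomes a third.
And major becomes minor under inversion, so we get a minor third.

minor 3rd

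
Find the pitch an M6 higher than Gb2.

Eb3

The sixth takes the letter from G up to E.
Moving 9 semitones up from Gb2 (the size of a major sixth) reaches Eb3.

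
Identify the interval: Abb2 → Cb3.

M3

A to C spans three letter names (A-B-C) — that makes it a third of some quality.
Abb2 to Cb3 is 4 semitones, matching the major third exactly, so the quality is major.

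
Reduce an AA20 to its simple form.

Each octave removed subtracts seven from the number: 20 − 14 = 6.
Quality carries through unchanged, so the simple form is a doubly augmented sixth.

doubly augmented 6th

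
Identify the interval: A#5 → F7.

A to F spans six letter names (A-B-C-D-E-F), plus an octave — that makes it a thirteenth of some quality.
The major thirteenth is 21 semitones; here we have 19, two semitones narrower: diminished.
(Equivalently, a compound diminished sixth: a diminished sixth plus an octave.)

diminished thirteenth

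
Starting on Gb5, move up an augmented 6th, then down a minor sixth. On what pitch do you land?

Gb5 up an augmented sixth → E6 (10 semitones).
Down a minor sixth from E6: G#5 (8 semitones down).

G#5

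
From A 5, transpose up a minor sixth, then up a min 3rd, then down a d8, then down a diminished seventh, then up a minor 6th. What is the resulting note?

Up a minor sixth from A5: F6 (8 semitones up).
Up a minor third from F6: Ab6 (3 semitones up).
Down a diminished octave from Ab6: A5 (11 semitones down).
A5 down a diminished seventh → B#4 (9 semitones).
B#4 up a minor sixth → G#5 (8 semitones).

G sharp 5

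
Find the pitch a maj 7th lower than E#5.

F#4

Seven letter names down from E: F.
A major seventh spans 11 semitones, so from E#5 the target pitch is F#4.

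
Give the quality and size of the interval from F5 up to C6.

F to C spans five letter names (F-G-A-B-C) — that makes it a fifth of some quality.
The perfect fifth spans 7 semitones, and F5 to C6 is exactly 7 semitones — so this is a perfect fifth.

perfect 5th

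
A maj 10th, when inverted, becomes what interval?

First reduce the compound major tenth to its simple form, a major third.
Inverted interval numbers add to nine, so a third pairs with a sixth (3 + 6 = 9).
And major becomes minor under inversion, so we get a minor sixth.

minor sixth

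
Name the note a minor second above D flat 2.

The second takes the letter from D up to E.
A minor second spans 1 semitone, so from Db2 the target pitch is Ebb2.

E double-flat 2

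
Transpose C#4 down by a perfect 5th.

F#3

Counting five letter names down from C lands on F.
A perfect fifth is 7 semitones; 7 semitones down from C#4 gives F#3.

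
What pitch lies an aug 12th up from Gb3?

D5

Counting five letter names plus an octave up from G lands on D.
An augmented twelfth spans 20 semitones, so from Gb3 the target pitch is D5.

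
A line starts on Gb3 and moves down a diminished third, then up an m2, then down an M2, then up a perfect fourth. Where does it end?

Ab3

A diminished third down from Gb3 is E3.
A minor second up from E3 is F3.
F3 down a major second → Eb3 (2 semitones).
Up a perfect fourth from Eb3: Ab3 (5 semitones up).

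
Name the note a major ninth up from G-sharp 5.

Counting two letter names plus an octave up from G lands on A.
A major ninth is 14 semitones; 14 semitones up from G#5 gives A#6.

A-sharp 6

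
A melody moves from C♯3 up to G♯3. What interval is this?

C to G spans five letter names (C-D-E-F-G) — that makes it a fifth of some quality.
C#3 to G#3 is 7 semitones, matching the perfect fifth exactly, so the quality is perfect.

P5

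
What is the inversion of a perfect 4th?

P5

The rule of nine gives the new number: 9 − 4 = 5, so a fourth becomes a fifth.
The quality also flips — perfect stays perfect — giving a perfect fifth.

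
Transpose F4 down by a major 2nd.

Counting two letter names down from F lands on E.
A major second is 2 semitones; 2 semitones down from F4 gives Eb4.

Eb4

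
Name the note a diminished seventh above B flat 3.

Counting seven letter names up from B lands on A.
A diminished seventh is 9 semitones; 9 semitones up from Bb3 gives Abb4.

A double-flat 4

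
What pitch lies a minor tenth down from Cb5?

Ab3

Three letters down from C (plus an octave) reaches A.
Moving 15 semitones down from Cb5 (the size of a minor tenth) reaches Ab3.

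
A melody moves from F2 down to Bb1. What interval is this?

perfect fifth

Descending from F2 to Bb1 is the same interval as ascending Bb1 to F2.
B to F spans five letter names (B-C-D-E-F), so the interval is some kind of fifth.
Bb1 to F2 is 7 semitones, matching the perfect fifth exactly, so the quality is perfect.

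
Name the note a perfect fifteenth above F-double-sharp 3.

F-double-sharp 5

For a fifteenth the letter name doesn't change: still F, two octaves up.
Moving 24 semitones up from F##3 (the size of a perfect fifteenth) reaches F##5.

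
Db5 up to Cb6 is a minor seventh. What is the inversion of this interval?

The rule of nine gives the new number: 9 − 7 = 2, so a seventh becomes a second.
The quality also flips — minor becomes major — giving a major second.

M2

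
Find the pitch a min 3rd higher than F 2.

Counting three letter names up from F lands on A.
Moving 3 semitones up from F2 (the size of a minor third) reaches Ab2.

A flat 2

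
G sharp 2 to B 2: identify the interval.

minor 3rd

G to B spans three letter names (G-A-B): a third.
At 3 semitones, G#2→B2 falls one short of a major third: minor.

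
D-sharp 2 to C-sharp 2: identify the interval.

Descending from D#2 to C#2 is the same interval as ascending C#2 to D#2.
C to D spans two letter names (C-D) — that makes it a second of some quality.
C#2 to D#2 is 2 semitones, matching the major second exactly, so the quality is major.

major second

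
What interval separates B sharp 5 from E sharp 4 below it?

Descending from B#5 to E#4 is the same interval as ascending E#4 to B#5.
E to B spans five letter names (E-F-G-A-B), plus an octave, so the interval is some kind of twelfth.
E#4 to B#5 is 19 semitones, matching the perfect twelfth exactly, so the quality is perfect.
(Equivalently, a compound perfect fifth: a perfect fifth plus an octave.)

perfect twelfth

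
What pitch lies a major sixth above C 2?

A 2

Six letter names up from C: A.
A major sixth spans 9 semitones, so from C2 the target pitch is A2.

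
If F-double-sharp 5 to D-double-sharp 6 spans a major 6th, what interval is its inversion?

m3

Interval numbers invert to sum to nine: 6 + 3 = 9, so a sixth inverts to a third.
The quality also flips — major becomes minor — giving a minor third.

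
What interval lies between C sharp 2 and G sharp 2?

perfect fifth

C to G spans five letter names (C-D-E-F-G), so the interval is some kind of fifth.
Counting semitones, C#2→G#2 is 7, which is the perfect fifth.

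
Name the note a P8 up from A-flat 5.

An octave keeps the letter name A, an octave up from A.
A perfect octave is 12 semitones; 12 semitones up from Ab5 gives Ab6.

A-flat 6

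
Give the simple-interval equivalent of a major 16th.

major second

Each octave removed subtracts seven from the number: 16 − 14 = 2.
That makes a major sixteenth a compound major second — 2 octaves plus a major second.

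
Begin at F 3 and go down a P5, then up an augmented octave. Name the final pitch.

Down a perfect fifth from F3: Bb2 (7 semitones down).
Bb2 up an augmented octave → B3 (13 semitones).

B 3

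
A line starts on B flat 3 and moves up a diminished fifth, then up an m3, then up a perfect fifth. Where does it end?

E double-flat 5

Bb3 up a diminished fifth → Fb4 (6 semitones).
Fb4 up a minor third → Abb4 (3 semitones).
Abb4 up a perfect fifth → Ebb5 (7 semitones).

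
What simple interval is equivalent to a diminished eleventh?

d4

Each octave removed subtracts seven from the number: 11 − 7 = 4.
Quality carries through unchanged, so the simple form is a diminished fourth.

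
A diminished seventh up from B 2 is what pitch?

Seven letter names up from B: A.
Moving 9 semitones up from B2 (the size of a diminished seventh) reaches Ab3.

A-flat 3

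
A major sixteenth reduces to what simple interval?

Each octave removed subtracts seven from the number: 16 − 14 = 2.
Quality carries through unchanged, so the simple form is a major second.

major second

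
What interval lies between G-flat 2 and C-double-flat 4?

diminished eleventh

G to C spans four letter names (G-A-B-C), plus an octave — that makes it an eleventh of some quality.
Gb2 to Cbb4 spans 16 semitones — one semitone narrower than the perfect eleventh (17) — giving a diminished eleventh.
(Equivalently, a compound diminished fourth: a diminished fourth plus an octave.)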